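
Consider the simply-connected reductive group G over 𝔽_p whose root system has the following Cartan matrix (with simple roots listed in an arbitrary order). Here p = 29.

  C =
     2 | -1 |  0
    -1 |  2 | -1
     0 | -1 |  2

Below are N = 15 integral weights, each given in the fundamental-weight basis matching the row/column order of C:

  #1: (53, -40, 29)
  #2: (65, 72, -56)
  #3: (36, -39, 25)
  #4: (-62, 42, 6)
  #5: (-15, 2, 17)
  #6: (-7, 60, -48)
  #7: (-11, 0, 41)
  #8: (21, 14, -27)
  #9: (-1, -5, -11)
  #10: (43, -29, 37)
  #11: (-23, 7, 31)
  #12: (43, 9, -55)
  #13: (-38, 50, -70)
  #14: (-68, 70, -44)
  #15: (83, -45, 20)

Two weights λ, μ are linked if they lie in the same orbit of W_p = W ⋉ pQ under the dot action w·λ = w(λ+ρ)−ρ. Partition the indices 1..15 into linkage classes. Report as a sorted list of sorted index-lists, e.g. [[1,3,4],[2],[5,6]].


Dynkin diagram of C (from the 4 off-diagonal −1 entries): A_3.

Ā_29 reps of the 15 weights (A_3, coords as presented):

  1: (9, 4, 15) · 2: (8, 15, 3) · 3: (8, 17, 3) · 4: (3, 11, 7) · 5: (3, 11, 7) · 6: (8, 15, 3) · 7: (9, 4, 15) · 8: (3, 11, 7) · 9: (10, 4, 0) · 10: (9, 4, 15) · 11: (3, 11, 7) · 12: (10, 4, 0) · 13: (3, 11, 7) · 14: (9, 4, 15) · 15: (8, 15, 3)

Partition of {1..15} into 5 W_29-dot-orbits:

[[1, 7, 10, 14], [2, 6, 15], [3], [4, 5, 8, 11, 13], [9, 12]]


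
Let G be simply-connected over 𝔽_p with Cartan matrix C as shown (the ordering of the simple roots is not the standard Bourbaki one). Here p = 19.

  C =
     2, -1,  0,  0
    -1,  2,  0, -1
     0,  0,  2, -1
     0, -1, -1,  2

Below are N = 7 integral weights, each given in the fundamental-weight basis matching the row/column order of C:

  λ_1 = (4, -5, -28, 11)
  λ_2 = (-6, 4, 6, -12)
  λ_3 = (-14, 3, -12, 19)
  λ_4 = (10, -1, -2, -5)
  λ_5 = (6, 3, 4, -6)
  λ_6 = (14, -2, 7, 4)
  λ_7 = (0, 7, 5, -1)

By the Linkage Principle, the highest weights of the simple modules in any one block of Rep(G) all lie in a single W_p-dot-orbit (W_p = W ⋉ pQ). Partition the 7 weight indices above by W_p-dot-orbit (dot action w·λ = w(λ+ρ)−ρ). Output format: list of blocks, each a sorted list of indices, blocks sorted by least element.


C ↔ A_4 under row/col permutation; |W(A_4)| = 120.

Each λ_j+ρ reduced to Ā_19; 4-tuples below use C's row order:

  λ_1 → (6, 1, 0, 4);  λ_2 → (6, 1, 0, 4);  λ_3 → (1, 8, 6, 0);  λ_4 → (6, 1, 0, 4);  λ_5 → (6, 1, 0, 4);  λ_6 → (6, 1, 0, 4);  λ_7 → (1, 8, 6, 0)

The 7 indices split into 2 linkage classes (same alcove rep ⇔ same W_19-dot-orbit):

[[1, 2, 4, 5, 6], [3, 7]]


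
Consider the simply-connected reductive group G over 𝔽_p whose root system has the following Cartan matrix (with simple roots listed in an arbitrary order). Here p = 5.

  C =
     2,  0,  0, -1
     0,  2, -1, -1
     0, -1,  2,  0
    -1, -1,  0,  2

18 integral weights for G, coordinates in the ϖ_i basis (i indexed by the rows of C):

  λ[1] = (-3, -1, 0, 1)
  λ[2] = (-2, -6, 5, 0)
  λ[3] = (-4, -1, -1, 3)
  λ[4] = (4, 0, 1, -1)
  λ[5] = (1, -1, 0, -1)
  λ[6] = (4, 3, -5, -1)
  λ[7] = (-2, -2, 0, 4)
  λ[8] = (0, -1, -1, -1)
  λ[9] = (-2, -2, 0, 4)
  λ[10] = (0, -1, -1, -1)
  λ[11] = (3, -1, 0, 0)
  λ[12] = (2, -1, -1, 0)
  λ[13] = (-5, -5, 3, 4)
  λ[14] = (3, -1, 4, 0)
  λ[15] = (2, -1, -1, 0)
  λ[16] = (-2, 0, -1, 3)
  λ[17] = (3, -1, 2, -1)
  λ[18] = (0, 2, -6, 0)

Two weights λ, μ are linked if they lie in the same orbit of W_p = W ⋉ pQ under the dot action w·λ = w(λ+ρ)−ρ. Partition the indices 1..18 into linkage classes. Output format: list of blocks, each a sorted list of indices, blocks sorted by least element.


Dynkin diagram of C (from the 6 off-diagonal −1 entries): A_4.

λ_j+ρ reflected into Ā_5 (⟨·,θ^∨⟩≤5); 4-tuples as given:

  1: (2, 0, 1, 0) · 2: (3, 0, 0, 1) · 3: (3, 0, 0, 1) · 4: (2, 0, 1, 0) · 5: (2, 0, 1, 0) · 6: (1, 0, 0, 0) · 7: (1, 1, 0, 3) · 8: (1, 0, 0, 0) · 9: (1, 1, 0, 3) · 10: (1, 0, 0, 0) · 11: (3, 0, 0, 1) · 12: (3, 0, 0, 1) · 13: (1, 1, 0, 3) · 14: (1, 0, 0, 0) · 15: (3, 0, 0, 1) · 16: (1, 1, 0, 3) · 17: (2, 0, 1, 0) · 18: (0, 1, 3, 1)

Partition of {1..18} into 5 W_5-dot-orbits:

[[1, 4, 5, 17], [2, 3, 11, 12, 15], [6, 8, 10, 14], [7, 9, 13, 16], [18]]


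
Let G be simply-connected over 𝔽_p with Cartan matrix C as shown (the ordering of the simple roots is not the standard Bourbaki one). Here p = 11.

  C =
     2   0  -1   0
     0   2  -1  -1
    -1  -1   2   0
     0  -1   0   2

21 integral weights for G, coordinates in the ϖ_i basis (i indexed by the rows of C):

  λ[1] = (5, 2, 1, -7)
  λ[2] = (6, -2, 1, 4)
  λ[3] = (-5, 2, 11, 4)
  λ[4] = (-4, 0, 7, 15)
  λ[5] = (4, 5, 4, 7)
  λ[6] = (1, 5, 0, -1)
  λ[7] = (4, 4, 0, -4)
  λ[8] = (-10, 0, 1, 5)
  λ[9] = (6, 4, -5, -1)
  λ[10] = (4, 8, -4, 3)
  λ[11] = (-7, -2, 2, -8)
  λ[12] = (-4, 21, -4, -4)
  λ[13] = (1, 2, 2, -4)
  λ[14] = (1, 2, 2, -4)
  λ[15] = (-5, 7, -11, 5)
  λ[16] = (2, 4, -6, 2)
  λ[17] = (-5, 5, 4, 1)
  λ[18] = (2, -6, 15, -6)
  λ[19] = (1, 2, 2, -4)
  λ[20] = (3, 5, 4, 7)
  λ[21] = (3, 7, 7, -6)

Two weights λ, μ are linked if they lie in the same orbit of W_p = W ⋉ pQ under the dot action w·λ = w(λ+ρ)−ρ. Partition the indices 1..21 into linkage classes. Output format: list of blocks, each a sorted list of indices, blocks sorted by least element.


C ↔ A_4 under row/col permutation; |W(A_4)| = 120.

Each λ_j+ρ reduced to Ā_11; 4-tuples below use C's row order:

    [1] (5, 2, 1, 3)
    [2] (5, 1, 1, 2)
    [3] (5, 1, 2, 3)
    [4] (5, 2, 1, 3)
    [5] (5, 2, 1, 3)
    [6] (2, 6, 1, 0)
    [7] (5, 2, 1, 3)
    [8] (2, 6, 1, 0)
    [9] (3, 1, 4, 0)
    [10] (2, 6, 1, 0)
    [11] (5, 1, 2, 3)
    [12] (2, 0, 3, 3)
    [13] (2, 0, 3, 3)
    [14] (2, 0, 3, 3)
    [15] (5, 1, 2, 3)
    [16] (2, 0, 3, 3)
    [17] (2, 6, 1, 0)
    [18] (5, 2, 1, 3)
    [19] (2, 0, 3, 3)
    [20] (5, 1, 2, 3)
    [21] (5, 1, 2, 3)

The 21 indices split into 6 linkage classes (same alcove rep ⇔ same W_11-dot-orbit):

[[1, 4, 5, 7, 18], [2], [3, 11, 15, 20, 21], [6, 8, 10, 17], [9], [12, 13, 14, 16, 19]]


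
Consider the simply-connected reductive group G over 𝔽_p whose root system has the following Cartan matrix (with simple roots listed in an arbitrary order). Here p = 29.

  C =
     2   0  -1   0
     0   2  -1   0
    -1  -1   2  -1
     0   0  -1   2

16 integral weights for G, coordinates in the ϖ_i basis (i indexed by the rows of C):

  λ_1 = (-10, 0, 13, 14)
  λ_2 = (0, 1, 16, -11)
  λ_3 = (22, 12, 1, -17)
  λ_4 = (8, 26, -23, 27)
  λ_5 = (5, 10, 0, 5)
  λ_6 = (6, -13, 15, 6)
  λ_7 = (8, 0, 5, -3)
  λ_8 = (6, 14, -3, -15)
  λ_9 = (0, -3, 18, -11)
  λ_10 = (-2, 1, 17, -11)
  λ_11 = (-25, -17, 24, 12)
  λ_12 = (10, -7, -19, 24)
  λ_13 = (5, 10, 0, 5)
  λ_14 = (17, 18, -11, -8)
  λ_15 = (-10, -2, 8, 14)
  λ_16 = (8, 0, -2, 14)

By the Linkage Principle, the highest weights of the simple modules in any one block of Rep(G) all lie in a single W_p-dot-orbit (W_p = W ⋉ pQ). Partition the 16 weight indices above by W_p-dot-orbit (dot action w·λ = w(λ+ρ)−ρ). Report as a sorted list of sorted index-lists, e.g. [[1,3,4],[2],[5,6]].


D_4 Cartan matrix, 4 simple roots permuted; ρ=(1,1,1,1).

Ā_29 reps of the 16 weights (D_4, coords as presented):

    1: (8, 0, 1, 14)
    2: (1, 2, 7, 10)
    3: (9, 1, 4, 2)
    4: (9, 1, 4, 2)
    5: (6, 11, 1, 6)
    6: (6, 11, 1, 6)
    7: (9, 1, 4, 2)
    8: (9, 1, 4, 2)
    9: (1, 2, 7, 10)
    10: (1, 2, 7, 10)
    11: (9, 1, 4, 2)
    12: (6, 11, 1, 6)
    13: (6, 11, 1, 6)
    14: (1, 2, 7, 10)
    15: (8, 0, 1, 14)
    16: (8, 0, 1, 14)

Grouping the 16 weights by Ā_29-representative: 4 linkage classes.

[[1, 15, 16], [2, 9, 10, 14], [3, 4, 7, 8, 11], [5, 6, 12, 13]]


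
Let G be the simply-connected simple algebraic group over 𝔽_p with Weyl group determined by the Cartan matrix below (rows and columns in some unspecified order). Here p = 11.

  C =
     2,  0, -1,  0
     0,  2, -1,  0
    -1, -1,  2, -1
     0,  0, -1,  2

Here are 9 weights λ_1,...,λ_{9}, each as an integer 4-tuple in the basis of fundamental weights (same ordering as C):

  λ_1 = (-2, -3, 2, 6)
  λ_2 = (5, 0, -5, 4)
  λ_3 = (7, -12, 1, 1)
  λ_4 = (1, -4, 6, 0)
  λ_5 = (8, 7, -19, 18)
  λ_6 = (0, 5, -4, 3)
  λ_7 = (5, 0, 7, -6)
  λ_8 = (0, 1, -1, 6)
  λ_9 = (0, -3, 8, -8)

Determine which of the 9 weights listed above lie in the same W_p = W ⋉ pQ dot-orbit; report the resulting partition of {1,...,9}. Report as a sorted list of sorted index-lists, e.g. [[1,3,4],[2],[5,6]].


Dynkin diagram of C (from the 6 off-diagonal −1 entries): D_4.

W_11-reps of the 9 weights in Ā_11 (same 4-coord order as C):

  λ_1+ρ ↦ (1, 2, 0, 7)
  λ_2+ρ ↦ (2, 3, 1, 1)
  λ_3+ρ ↦ (1, 2, 0, 7)
  λ_4+ρ ↦ (2, 3, 1, 1)
  λ_5+ρ ↦ (1, 2, 0, 7)
  λ_6+ρ ↦ (2, 3, 1, 1)
  λ_7+ρ ↦ (2, 3, 1, 1)
  λ_8+ρ ↦ (1, 2, 0, 7)
  λ_9+ρ ↦ (1, 2, 0, 7)

The 9 indices split into 2 linkage classes (same alcove rep ⇔ same W_11-dot-orbit):

[[1, 3, 5, 8, 9], [2, 4, 6, 7]]


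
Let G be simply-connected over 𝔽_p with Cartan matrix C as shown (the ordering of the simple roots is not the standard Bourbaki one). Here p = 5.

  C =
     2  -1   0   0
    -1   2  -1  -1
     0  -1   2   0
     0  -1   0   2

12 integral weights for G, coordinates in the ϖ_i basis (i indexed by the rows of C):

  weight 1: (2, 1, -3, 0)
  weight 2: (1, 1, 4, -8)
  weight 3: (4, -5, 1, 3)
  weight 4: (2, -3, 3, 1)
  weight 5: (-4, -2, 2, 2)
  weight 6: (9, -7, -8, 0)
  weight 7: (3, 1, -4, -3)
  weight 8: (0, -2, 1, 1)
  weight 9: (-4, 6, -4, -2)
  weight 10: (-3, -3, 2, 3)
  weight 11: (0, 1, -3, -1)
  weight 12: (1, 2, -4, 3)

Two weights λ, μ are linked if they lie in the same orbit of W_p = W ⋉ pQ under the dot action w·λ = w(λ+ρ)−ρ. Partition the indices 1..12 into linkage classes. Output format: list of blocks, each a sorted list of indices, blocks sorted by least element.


Root system D_4: the 4×4 matrix C matches after relabeling.

Ā_5 reps of the 12 weights (D_4, coords as presented):

  λ_1 → (2, 1, 1, 0) · λ_2 → (1, 0, 2, 0) · λ_3 → (1, 0, 2, 0) · λ_4 → (1, 0, 2, 0) · λ_5 → (1, 1, 1, 1) · λ_6 → (1, 0, 2, 0) · λ_7 → (1, 1, 0, 1) · λ_8 → (0, 1, 1, 1) · λ_9 → (1, 1, 1, 1) · λ_10 → (2, 1, 1, 0) · λ_11 → (1, 0, 2, 0) · λ_12 → (2, 1, 1, 0)

These 12 weights hit 5 W_5-dot-orbits; sizes (3, 5, 2, 1, 1):

[[1, 10, 12], [2, 3, 4, 6, 11], [5, 9], [7], [8]]


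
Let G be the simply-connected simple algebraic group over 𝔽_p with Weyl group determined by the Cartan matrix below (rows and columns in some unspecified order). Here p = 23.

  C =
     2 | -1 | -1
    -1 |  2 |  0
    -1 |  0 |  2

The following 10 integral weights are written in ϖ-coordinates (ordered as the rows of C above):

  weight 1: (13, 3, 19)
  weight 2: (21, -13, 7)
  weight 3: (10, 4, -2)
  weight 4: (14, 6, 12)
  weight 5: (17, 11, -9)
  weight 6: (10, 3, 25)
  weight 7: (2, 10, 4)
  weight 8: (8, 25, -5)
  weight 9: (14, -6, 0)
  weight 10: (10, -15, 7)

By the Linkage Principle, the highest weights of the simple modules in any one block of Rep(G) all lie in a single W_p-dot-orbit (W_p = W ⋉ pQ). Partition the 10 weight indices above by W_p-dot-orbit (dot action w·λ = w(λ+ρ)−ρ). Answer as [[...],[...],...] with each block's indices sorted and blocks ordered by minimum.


A_3 Cartan matrix, 3 simple roots permuted; ρ=(1,1,1).

Each λ_j+ρ reduced to Ā_23; 3-tuples below use C's row order:

  λ_1+ρ ↦ (3, 11, 5);  λ_2+ρ ↦ (10, 5, 1);  λ_3+ρ ↦ (10, 5, 1);  λ_4+ρ ↦ (10, 5, 1);  λ_5+ρ ↦ (10, 5, 1);  λ_6+ρ ↦ (3, 11, 5);  λ_7+ρ ↦ (3, 11, 5);  λ_8+ρ ↦ (3, 11, 5);  λ_9+ρ ↦ (10, 5, 1);  λ_10+ρ ↦ (3, 11, 5)

Linkage partition of the 10 weights (2 classes, p=23):

[[1, 6, 7, 8, 10], [2, 3, 4, 5, 9]]


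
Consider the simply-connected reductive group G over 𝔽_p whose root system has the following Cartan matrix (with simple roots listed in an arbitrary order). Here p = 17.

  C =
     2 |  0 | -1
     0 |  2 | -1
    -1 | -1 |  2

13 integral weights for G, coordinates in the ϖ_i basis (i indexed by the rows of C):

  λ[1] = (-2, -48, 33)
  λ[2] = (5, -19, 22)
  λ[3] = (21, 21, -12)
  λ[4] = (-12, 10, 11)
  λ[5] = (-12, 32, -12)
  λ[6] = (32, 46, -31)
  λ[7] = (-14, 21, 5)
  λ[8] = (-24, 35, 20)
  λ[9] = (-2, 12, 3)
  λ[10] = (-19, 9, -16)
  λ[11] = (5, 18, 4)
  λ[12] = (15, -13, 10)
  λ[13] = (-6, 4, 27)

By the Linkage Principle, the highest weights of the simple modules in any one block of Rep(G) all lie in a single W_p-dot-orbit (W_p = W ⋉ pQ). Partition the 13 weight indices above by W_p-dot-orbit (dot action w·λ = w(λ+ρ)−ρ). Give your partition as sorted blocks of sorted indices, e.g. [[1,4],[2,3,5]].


Cartan matrix: type A_3 (|W|=24); un-permuting the 3 rows.

Each λ_j+ρ reduced to Ā_17; 3-tuples below use C's row order:

  [1] (1, 13, 3) · [2] (5, 5, 1) · [3] (5, 5, 1) · [4] (5, 5, 1) · [5] (5, 5, 1) · [6] (1, 13, 3) · [7] (5, 4, 2) · [8] (2, 11, 0) · [9] (1, 13, 3) · [10] (5, 1, 1) · [11] (5, 4, 2) · [12] (5, 1, 1) · [13] (5, 5, 1)

5 distinct reps among the 13 weights ⇒ 5 W_17-linkage classes:

[[1, 6, 9], [2, 3, 4, 5, 13], [7, 11], [8], [10, 12]]


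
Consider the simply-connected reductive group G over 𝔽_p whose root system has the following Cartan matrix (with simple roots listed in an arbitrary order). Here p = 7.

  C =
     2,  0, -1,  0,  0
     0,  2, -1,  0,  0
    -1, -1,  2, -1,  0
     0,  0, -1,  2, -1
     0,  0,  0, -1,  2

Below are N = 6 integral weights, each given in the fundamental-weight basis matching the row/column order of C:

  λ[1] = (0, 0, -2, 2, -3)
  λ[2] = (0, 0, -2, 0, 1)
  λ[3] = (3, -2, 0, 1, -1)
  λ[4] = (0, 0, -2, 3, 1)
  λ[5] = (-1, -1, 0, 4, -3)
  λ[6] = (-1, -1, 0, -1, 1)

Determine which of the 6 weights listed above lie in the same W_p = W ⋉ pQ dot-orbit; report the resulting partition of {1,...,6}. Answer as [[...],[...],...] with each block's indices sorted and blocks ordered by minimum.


C ↔ D_5 under row/col permutation; |W(D_5)| = 1920.

λ_j+ρ reflected into Ā_7 (⟨·,θ^∨⟩≤7); 5-tuples as given:

  [1] (0, 0, 1, 0, 2) · [2] (0, 0, 1, 0, 2) · [3] (4, 1, 0, 0, 0) · [4] (0, 0, 1, 0, 2) · [5] (0, 0, 1, 0, 2) · [6] (0, 0, 1, 0, 2)

Partition of {1..6} into 2 W_7-dot-orbits:

[[1, 2, 4, 5, 6], [3]]


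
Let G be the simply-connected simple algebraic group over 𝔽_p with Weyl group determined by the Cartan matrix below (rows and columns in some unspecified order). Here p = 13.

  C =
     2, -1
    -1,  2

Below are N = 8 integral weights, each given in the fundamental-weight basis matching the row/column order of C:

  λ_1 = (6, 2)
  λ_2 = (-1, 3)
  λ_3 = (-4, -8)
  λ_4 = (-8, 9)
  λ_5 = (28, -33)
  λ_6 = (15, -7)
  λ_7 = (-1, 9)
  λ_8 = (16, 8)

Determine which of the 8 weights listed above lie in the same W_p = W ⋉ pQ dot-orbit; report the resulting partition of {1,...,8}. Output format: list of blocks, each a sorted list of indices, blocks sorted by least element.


Cartan matrix: type A_2 (|W|=6); un-permuting the 2 rows.

Folding the 8 weights λ_j+ρ into Ā_13 (reps in the given 2-coord order):

  λ_1 → (7, 3)
  λ_2 → (0, 4)
  λ_3 → (7, 3)
  λ_4 → (7, 3)
  λ_5 → (7, 3)
  λ_6 → (7, 3)
  λ_7 → (0, 10)
  λ_8 → (0, 4)

Partition of {1..8} into 3 W_13-dot-orbits:

[[1, 3, 4, 5, 6], [2, 8], [7]]


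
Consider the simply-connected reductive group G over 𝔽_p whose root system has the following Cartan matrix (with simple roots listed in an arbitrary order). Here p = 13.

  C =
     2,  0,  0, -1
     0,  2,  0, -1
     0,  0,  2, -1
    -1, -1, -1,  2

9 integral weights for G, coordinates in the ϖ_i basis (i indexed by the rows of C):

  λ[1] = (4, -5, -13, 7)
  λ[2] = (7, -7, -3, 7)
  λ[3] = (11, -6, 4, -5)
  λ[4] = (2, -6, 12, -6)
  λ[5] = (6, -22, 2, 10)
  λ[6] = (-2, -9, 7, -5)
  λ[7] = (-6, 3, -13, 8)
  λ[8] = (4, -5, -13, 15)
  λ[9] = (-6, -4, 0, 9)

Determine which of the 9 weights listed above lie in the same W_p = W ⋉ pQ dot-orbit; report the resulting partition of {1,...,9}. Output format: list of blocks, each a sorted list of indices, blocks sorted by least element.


D_4 Cartan matrix, 4 simple roots permuted; ρ=(1,1,1,1).

Each λ_j+ρ reduced to Ā_13; 4-tuples below use C's row order:

  λ_1+ρ ↦ (3, 4, 4, 1)
  λ_2+ρ ↦ (5, 3, 1, 2)
  λ_3+ρ ↦ (3, 4, 4, 1)
  λ_4+ρ ↦ (5, 3, 1, 2)
  λ_5+ρ ↦ (5, 3, 1, 2)
  λ_6+ρ ↦ (3, 4, 4, 1)
  λ_7+ρ ↦ (3, 4, 4, 1)
  λ_8+ρ ↦ (3, 4, 4, 1)
  λ_9+ρ ↦ (5, 3, 1, 2)

These 9 weights hit 2 W_13-dot-orbits; sizes (5, 4):

[[1, 3, 6, 7, 8], [2, 4, 5, 9]]


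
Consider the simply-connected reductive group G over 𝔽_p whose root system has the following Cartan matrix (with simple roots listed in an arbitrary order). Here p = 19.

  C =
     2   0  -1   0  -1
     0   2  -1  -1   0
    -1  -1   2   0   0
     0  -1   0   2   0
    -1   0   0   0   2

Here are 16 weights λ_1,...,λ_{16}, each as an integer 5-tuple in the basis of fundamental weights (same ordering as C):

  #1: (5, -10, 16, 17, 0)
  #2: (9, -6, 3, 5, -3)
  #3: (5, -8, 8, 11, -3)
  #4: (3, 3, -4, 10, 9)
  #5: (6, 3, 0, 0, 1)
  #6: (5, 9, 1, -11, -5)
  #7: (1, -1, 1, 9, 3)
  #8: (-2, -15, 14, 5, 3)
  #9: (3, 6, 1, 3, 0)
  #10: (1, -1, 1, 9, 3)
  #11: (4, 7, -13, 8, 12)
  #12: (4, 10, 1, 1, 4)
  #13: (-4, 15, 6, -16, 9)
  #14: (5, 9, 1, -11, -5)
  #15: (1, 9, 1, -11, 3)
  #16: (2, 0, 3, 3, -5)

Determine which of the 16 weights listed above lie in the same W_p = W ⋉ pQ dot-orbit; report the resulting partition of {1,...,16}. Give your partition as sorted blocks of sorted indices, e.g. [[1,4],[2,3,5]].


A_5 Cartan matrix, 5 simple roots permuted; ρ=(1,1,1,1,1).

Folding the 16 weights λ_j+ρ into Ā_19 (reps in the given 5-coord order):

  1: (7, 4, 1, 1, 2);  2: (7, 4, 1, 1, 2);  3: (4, 7, 2, 4, 1);  4: (1, 1, 3, 4, 3);  5: (7, 4, 1, 1, 2);  6: (2, 0, 2, 10, 4);  7: (2, 0, 2, 10, 4);  8: (1, 6, 0, 8, 3);  9: (4, 7, 2, 4, 1);  10: (2, 0, 2, 10, 4);  11: (7, 4, 1, 1, 2);  12: (4, 7, 2, 4, 1);  13: (1, 1, 3, 4, 3);  14: (2, 0, 2, 10, 4);  15: (2, 0, 2, 10, 4);  16: (1, 1, 3, 4, 3)

Linkage partition of the 16 weights (5 classes, p=19):

[[1, 2, 5, 11], [3, 9, 12], [4, 13, 16], [6, 7, 10, 14, 15], [8]]


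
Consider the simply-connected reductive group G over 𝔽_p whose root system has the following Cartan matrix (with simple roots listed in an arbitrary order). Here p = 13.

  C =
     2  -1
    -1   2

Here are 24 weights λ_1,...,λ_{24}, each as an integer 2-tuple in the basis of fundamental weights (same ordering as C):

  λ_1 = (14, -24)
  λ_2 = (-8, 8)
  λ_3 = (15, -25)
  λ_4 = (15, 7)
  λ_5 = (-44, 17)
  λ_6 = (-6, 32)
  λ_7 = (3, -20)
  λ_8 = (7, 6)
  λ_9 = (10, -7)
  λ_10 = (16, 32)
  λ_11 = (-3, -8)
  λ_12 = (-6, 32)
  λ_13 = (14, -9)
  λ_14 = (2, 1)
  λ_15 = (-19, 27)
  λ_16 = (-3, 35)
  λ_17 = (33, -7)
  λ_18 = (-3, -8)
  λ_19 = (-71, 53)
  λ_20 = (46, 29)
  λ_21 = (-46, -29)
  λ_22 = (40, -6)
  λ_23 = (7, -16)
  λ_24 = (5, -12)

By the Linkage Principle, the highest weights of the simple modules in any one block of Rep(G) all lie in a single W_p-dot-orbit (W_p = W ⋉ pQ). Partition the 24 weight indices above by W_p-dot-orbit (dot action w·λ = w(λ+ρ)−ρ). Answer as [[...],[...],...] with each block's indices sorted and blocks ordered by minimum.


Dynkin diagram of C (from the 2 off-diagonal −1 entries): A_2.

Each λ_j+ρ reduced to Ā_13; 2-tuples below use C's row order:

  [1] (2, 3)
  [2] (7, 2)
  [3] (3, 2)
  [4] (2, 3)
  [5] (1, 8)
  [6] (6, 5)
  [7] (7, 2)
  [8] (6, 5)
  [9] (5, 6)
  [10] (7, 2)
  [11] (7, 2)
  [12] (6, 5)
  [13] (5, 6)
  [14] (3, 2)
  [15] (2, 3)
  [16] (3, 2)
  [17] (6, 5)
  [18] (7, 2)
  [19] (2, 3)
  [20] (1, 8)
  [21] (6, 5)
  [22] (3, 2)
  [23] (5, 6)
  [24] (5, 6)

Linkage partition of the 24 weights (6 classes, p=13):

[[1, 4, 15, 19], [2, 7, 10, 11, 18], [3, 14, 16, 22], [5, 20], [6, 8, 12, 17, 21], [9, 13, 23, 24]]


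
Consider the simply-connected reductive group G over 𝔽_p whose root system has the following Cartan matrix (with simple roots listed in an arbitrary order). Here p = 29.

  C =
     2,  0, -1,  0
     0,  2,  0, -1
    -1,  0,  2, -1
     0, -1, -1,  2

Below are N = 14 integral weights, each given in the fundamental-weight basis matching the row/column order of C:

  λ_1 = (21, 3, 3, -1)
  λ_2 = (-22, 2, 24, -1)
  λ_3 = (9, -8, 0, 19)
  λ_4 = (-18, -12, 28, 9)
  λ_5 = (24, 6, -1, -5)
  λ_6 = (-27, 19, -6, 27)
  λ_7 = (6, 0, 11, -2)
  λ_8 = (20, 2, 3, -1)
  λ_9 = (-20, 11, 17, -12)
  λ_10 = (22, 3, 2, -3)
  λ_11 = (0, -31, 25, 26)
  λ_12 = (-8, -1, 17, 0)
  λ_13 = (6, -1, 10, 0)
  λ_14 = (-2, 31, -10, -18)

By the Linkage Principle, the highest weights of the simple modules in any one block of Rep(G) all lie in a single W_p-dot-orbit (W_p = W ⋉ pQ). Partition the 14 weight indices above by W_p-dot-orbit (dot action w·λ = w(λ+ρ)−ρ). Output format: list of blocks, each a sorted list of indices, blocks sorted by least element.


A_4 Cartan matrix, 4 simple roots permuted; ρ=(1,1,1,1).

Folding the 14 weights λ_j+ρ into Ā_29 (reps in the given 4-coord order):

  1: (21, 3, 4, 0);  2: (21, 3, 4, 0);  3: (8, 5, 1, 13);  4: (7, 0, 11, 1);  5: (21, 3, 4, 0);  6: (14, 2, 9, 1);  7: (7, 0, 11, 1);  8: (21, 3, 4, 0);  9: (7, 0, 11, 1);  10: (23, 2, 1, 2);  11: (23, 2, 1, 2);  12: (7, 0, 11, 1);  13: (7, 0, 11, 1);  14: (14, 2, 9, 1)

Partition of {1..14} into 5 W_29-dot-orbits:

[[1, 2, 5, 8], [3], [4, 7, 9, 12, 13], [6, 14], [10, 11]]


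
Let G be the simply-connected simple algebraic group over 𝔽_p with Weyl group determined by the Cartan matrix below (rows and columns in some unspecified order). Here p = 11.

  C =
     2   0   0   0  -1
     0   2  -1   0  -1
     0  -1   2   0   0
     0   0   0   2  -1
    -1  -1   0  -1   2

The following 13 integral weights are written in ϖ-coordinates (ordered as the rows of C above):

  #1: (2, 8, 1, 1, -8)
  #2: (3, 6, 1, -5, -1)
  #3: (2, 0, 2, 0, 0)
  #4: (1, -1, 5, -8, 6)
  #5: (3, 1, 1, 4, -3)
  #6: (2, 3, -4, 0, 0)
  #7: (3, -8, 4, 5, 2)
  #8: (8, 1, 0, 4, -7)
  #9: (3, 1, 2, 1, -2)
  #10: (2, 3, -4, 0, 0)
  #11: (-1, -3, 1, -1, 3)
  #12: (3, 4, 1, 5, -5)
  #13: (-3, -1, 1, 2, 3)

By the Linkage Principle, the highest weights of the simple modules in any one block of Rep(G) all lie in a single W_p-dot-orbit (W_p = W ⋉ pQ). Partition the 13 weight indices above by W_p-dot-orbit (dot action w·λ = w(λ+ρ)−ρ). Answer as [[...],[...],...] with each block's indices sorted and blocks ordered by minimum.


D_5 Cartan matrix, 5 simple roots permuted; ρ=(1,1,1,1,1).

Alcove-folded reps (p=11, 13 weights, presented ϖ-order):

    λ_1 → (2, 0, 2, 3, 2)
    λ_2 → (0, 2, 0, 0, 2)
    λ_3 → (3, 1, 3, 1, 1)
    λ_4 → (2, 0, 2, 3, 2)
    λ_5 → (2, 0, 2, 3, 2)
    λ_6 → (3, 1, 3, 1, 1)
    λ_7 → (0, 2, 0, 2, 2)
    λ_8 → (3, 1, 3, 1, 1)
    λ_9 → (3, 1, 3, 1, 1)
    λ_10 → (3, 1, 3, 1, 1)
    λ_11 → (0, 2, 0, 0, 2)
    λ_12 → (0, 2, 0, 2, 2)
    λ_13 → (2, 0, 2, 3, 2)

4 distinct reps among the 13 weights ⇒ 4 W_11-linkage classes:

[[1, 4, 5, 13], [2, 11], [3, 6, 8, 9, 10], [7, 12]]


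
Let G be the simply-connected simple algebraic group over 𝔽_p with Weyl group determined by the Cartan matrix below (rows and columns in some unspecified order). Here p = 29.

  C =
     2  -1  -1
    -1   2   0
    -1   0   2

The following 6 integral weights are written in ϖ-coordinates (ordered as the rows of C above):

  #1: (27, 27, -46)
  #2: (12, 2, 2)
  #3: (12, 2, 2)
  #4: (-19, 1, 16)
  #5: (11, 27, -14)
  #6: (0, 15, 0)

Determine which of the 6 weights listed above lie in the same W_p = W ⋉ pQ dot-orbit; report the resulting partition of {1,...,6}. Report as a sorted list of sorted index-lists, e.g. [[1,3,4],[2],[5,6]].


Root system A_3: the 3×3 matrix C matches after relabeling.

λ_j+ρ reflected into Ā_29 (⟨·,θ^∨⟩≤29); 3-tuples as given:

  1: (1, 16, 1);  2: (13, 3, 3);  3: (13, 3, 3);  4: (1, 16, 1);  5: (1, 16, 1);  6: (1, 16, 1)

Grouping the 6 weights by Ā_29-representative: 2 linkage classes.

[[1, 4, 5, 6], [2, 3]]


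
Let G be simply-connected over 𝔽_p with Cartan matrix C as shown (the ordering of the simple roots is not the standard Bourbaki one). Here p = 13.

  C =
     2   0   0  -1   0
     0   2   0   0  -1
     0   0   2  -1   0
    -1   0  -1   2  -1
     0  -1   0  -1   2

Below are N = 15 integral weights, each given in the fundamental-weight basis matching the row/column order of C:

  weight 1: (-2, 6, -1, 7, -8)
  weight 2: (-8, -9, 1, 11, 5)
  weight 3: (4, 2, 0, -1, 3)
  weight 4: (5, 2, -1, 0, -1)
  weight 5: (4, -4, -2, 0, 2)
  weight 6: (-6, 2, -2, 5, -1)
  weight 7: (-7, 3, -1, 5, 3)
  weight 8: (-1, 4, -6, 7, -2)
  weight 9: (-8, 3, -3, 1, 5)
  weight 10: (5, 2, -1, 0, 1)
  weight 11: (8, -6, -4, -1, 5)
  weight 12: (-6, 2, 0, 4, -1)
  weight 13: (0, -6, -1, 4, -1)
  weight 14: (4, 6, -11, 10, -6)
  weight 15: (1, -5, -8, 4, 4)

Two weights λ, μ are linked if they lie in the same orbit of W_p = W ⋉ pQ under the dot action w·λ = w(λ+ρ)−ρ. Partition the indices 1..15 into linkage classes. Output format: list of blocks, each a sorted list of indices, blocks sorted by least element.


D_5 Cartan matrix, 5 simple roots permuted; ρ=(1,1,1,1,1).

Each λ_j+ρ reduced to Ā_13; 5-tuples below use C's row order:

  λ_1+ρ ↦ (1, 0, 0, 0, 5) · λ_2+ρ ↦ (0, 3, 5, 1, 1) · λ_3+ρ ↦ (5, 3, 1, 0, 0) · λ_4+ρ ↦ (6, 3, 0, 1, 0) · λ_5+ρ ↦ (5, 3, 1, 0, 0) · λ_6+ρ ↦ (5, 3, 1, 0, 0) · λ_7+ρ ↦ (5, 3, 1, 0, 0) · λ_8+ρ ↦ (0, 3, 5, 1, 1) · λ_9+ρ ↦ (0, 3, 5, 1, 1) · λ_10+ρ ↦ (6, 3, 0, 1, 0) · λ_11+ρ ↦ (6, 3, 0, 1, 0) · λ_12+ρ ↦ (5, 3, 1, 0, 0) · λ_13+ρ ↦ (1, 0, 0, 0, 5) · λ_14+ρ ↦ (0, 3, 5, 1, 1) · λ_15+ρ ↦ (0, 3, 5, 1, 1)

These 15 weights hit 4 W_13-dot-orbits; sizes (2, 5, 5, 3):

[[1, 13], [2, 8, 9, 14, 15], [3, 5, 6, 7, 12], [4, 10, 11]]


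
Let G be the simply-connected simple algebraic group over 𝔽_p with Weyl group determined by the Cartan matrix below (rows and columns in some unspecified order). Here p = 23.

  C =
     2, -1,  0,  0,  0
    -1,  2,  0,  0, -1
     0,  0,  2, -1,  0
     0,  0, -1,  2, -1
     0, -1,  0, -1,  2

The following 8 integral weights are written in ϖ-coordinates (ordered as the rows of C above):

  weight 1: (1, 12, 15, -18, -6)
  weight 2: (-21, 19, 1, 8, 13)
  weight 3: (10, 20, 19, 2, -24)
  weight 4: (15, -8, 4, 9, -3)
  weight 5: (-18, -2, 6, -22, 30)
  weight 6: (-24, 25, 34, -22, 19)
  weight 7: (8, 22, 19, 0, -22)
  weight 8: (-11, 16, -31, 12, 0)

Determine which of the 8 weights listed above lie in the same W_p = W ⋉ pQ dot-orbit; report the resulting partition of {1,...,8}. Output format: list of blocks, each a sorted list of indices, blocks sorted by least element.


A_5 Cartan matrix, 5 simple roots permuted; ρ=(1,1,1,1,1).

W_23-reps of the 8 weights in Ā_23 (same 5-coord order as C):

  λ_1 → (7, 2, 5, 1, 7);  λ_2 → (0, 2, 9, 11, 1);  λ_3 → (0, 2, 9, 11, 1);  λ_4 → (7, 2, 5, 1, 7);  λ_5 → (7, 2, 5, 1, 7);  λ_6 → (0, 2, 9, 11, 1);  λ_7 → (0, 2, 9, 11, 1);  λ_8 → (7, 2, 5, 1, 7)

Grouping the 8 weights by Ā_23-representative: 2 linkage classes.

[[1, 4, 5, 8], [2, 3, 6, 7]]


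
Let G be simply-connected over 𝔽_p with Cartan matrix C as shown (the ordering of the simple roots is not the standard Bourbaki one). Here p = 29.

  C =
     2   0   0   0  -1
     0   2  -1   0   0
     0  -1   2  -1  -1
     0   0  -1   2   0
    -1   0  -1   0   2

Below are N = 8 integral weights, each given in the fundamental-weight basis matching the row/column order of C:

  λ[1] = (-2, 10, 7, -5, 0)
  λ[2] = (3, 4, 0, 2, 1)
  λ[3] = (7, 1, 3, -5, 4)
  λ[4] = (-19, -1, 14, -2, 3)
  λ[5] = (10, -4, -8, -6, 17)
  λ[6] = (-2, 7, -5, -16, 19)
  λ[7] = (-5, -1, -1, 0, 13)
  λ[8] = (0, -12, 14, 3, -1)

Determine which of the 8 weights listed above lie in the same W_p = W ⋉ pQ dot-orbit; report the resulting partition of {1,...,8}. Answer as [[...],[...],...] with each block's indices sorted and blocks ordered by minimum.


Type D_5, rank 5, |W|=1920; reorder rows/cols to standard.

λ_j+ρ reflected into Ā_29 (⟨·,θ^∨⟩≤29); 5-tuples as given:

  [1] (1, 11, 4, 4, 0)
  [2] (4, 5, 1, 3, 2)
  [3] (8, 2, 0, 4, 5)
  [4] (4, 0, 0, 1, 10)
  [5] (7, 5, 3, 3, 4)
  [6] (1, 11, 4, 4, 0)
  [7] (4, 0, 0, 1, 10)
  [8] (1, 11, 4, 4, 0)

The 8 indices split into 5 linkage classes (same alcove rep ⇔ same W_29-dot-orbit):

[[1, 6, 8], [2], [3], [4, 7], [5]]


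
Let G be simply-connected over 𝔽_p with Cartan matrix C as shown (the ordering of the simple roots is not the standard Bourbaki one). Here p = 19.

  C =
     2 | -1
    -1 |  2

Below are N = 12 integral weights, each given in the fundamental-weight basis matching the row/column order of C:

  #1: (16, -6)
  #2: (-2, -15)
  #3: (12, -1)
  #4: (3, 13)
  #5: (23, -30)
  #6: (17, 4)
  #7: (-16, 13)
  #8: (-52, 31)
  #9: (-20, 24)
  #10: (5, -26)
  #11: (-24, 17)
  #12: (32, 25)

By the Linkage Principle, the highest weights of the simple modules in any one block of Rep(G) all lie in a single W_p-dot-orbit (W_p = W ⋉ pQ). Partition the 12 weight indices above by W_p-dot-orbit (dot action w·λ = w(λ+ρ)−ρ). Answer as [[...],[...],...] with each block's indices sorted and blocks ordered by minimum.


Type A_2, rank 2, |W|=6; reorder rows/cols to standard.

λ_j+ρ reflected into Ā_19 (⟨·,θ^∨⟩≤19); 2-tuples as given:

  1: (12, 5) · 2: (14, 1) · 3: (13, 0) · 4: (4, 14) · 5: (5, 9) · 6: (14, 1) · 7: (14, 1) · 8: (13, 0) · 9: (13, 0) · 10: (13, 0) · 11: (14, 1) · 12: (12, 5)

These 12 weights hit 5 W_19-dot-orbits; sizes (2, 4, 4, 1, 1):

[[1, 12], [2, 6, 7, 11], [3, 8, 9, 10], [4], [5]]


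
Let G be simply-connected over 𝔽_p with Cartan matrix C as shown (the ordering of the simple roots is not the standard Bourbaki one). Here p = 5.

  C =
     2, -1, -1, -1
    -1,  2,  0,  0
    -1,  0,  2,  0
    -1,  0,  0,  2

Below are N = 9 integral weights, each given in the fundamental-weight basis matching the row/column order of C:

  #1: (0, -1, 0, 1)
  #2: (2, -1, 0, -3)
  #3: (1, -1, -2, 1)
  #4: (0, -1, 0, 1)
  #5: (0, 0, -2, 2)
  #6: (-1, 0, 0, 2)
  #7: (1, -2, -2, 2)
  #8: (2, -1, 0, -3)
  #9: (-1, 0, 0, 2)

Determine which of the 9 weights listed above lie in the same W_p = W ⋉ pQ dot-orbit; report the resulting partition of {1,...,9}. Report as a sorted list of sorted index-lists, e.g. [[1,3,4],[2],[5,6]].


Root system D_4: the 4×4 matrix C matches after relabeling.

Each λ_j+ρ reduced to Ā_5; 4-tuples below use C's row order:

    1: (1, 0, 1, 2)
    2: (1, 0, 1, 2)
    3: (1, 0, 1, 2)
    4: (1, 0, 1, 2)
    5: (0, 1, 1, 3)
    6: (0, 1, 1, 3)
    7: (0, 1, 1, 3)
    8: (1, 0, 1, 2)
    9: (0, 1, 1, 3)

The 9 indices split into 2 linkage classes (same alcove rep ⇔ same W_5-dot-orbit):

[[1, 2, 3, 4, 8], [5, 6, 7, 9]]


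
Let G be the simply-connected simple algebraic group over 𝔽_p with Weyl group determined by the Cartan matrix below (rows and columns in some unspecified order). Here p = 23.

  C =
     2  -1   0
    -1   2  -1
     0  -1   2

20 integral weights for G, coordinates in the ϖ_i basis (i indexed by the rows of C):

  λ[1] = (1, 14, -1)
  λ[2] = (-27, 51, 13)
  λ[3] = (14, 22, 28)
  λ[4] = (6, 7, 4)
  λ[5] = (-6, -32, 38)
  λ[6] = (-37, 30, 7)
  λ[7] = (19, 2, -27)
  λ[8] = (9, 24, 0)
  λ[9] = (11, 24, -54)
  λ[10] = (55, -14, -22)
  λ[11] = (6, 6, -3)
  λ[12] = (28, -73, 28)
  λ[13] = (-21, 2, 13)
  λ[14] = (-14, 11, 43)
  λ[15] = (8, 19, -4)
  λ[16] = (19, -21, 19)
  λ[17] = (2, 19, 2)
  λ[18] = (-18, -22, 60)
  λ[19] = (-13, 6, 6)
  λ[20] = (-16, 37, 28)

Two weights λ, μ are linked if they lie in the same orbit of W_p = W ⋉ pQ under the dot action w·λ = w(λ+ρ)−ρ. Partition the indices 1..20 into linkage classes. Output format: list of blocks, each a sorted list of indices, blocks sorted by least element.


Dynkin diagram of C (from the 4 off-diagonal −1 entries): A_3.

λ_j+ρ reflected into Ā_23 (⟨·,θ^∨⟩≤23); 3-tuples as given:

  λ_1 → (2, 15, 0);  λ_2 → (3, 14, 3);  λ_3 → (2, 15, 0);  λ_4 → (7, 8, 5);  λ_5 → (7, 8, 5);  λ_6 → (7, 8, 5);  λ_7 → (0, 20, 0);  λ_8 → (1, 10, 10);  λ_9 → (7, 5, 2);  λ_10 → (1, 10, 10);  λ_11 → (7, 5, 2);  λ_12 → (3, 14, 3);  λ_13 → (3, 14, 3);  λ_14 → (1, 10, 10);  λ_15 → (3, 14, 3);  λ_16 → (0, 20, 0);  λ_17 → (0, 20, 0);  λ_18 → (2, 15, 0);  λ_19 → (7, 5, 2);  λ_20 → (2, 15, 0)

Grouping the 20 weights by Ā_23-representative: 6 linkage classes.

[[1, 3, 18, 20], [2, 12, 13, 15], [4, 5, 6], [7, 16, 17], [8, 10, 14], [9, 11, 19]]


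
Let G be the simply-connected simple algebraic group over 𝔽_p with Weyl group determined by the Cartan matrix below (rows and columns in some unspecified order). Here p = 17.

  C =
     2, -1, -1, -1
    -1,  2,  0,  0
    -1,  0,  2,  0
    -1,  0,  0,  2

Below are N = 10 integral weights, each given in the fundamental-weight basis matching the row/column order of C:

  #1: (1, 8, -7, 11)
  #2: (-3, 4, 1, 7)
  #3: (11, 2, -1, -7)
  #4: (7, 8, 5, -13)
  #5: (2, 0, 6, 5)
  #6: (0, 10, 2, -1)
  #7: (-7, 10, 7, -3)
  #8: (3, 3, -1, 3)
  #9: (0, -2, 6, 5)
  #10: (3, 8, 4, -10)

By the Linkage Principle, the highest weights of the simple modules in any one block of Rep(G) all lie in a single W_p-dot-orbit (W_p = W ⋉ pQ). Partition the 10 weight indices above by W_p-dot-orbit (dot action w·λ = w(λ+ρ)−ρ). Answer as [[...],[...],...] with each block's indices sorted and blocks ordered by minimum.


Dynkin diagram of C (from the 6 off-diagonal −1 entries): D_4.

Each λ_j+ρ reduced to Ā_17; 4-tuples below use C's row order:

  1: (2, 3, 0, 6)
  2: (2, 3, 0, 6)
  3: (2, 3, 0, 6)
  4: (2, 3, 0, 6)
  5: (0, 1, 7, 6)
  6: (1, 11, 3, 0)
  7: (2, 3, 0, 6)
  8: (4, 4, 0, 4)
  9: (0, 1, 7, 6)
  10: (4, 4, 0, 4)

Grouping the 10 weights by Ā_17-representative: 4 linkage classes.

[[1, 2, 3, 4, 7], [5, 9], [6], [8, 10]]


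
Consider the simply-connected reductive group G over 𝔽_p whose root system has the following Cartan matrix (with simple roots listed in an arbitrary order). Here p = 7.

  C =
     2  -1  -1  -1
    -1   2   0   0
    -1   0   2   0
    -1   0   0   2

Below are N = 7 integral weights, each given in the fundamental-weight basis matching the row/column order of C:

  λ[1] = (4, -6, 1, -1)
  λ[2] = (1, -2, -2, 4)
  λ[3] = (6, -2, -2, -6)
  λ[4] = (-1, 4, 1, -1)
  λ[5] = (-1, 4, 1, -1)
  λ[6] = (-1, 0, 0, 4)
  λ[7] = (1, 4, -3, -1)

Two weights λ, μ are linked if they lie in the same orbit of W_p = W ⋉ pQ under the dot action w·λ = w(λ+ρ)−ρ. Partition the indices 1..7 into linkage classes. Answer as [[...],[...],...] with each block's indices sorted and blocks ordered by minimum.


Cartan matrix: type D_4 (|W|=192); un-permuting the 4 rows.

Folding the 7 weights λ_j+ρ into Ā_7 (reps in the given 4-coord order):

  [1] (0, 5, 2, 0);  [2] (0, 1, 1, 5);  [3] (0, 1, 1, 5);  [4] (0, 5, 2, 0);  [5] (0, 5, 2, 0);  [6] (0, 1, 1, 5);  [7] (0, 5, 2, 0)

Grouping the 7 weights by Ā_7-representative: 2 linkage classes.

[[1, 4, 5, 7], [2, 3, 6]]


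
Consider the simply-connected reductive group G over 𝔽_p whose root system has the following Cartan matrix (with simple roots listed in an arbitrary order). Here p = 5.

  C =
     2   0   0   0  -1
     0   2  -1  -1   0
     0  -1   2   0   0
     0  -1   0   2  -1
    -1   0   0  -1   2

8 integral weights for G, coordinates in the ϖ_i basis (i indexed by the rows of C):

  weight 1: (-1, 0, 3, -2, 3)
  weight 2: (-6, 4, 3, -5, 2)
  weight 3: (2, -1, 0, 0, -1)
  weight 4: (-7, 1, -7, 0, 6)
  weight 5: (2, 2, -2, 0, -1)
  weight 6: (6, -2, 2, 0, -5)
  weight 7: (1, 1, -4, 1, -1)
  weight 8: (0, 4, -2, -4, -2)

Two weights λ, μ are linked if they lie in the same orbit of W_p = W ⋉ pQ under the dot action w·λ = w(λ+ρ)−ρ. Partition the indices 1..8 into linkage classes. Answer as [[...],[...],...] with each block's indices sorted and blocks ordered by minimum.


A_5 Cartan matrix, 5 simple roots permuted; ρ=(1,1,1,1,1).

Alcove-folded reps (p=5, 8 weights, presented ϖ-order):

  λ_1 → (3, 0, 1, 1, 0)
  λ_2 → (3, 0, 1, 1, 0)
  λ_3 → (3, 0, 1, 1, 0)
  λ_4 → (1, 1, 1, 1, 0)
  λ_5 → (1, 1, 1, 1, 0)
  λ_6 → (1, 1, 1, 1, 0)
  λ_7 → (1, 1, 1, 1, 0)
  λ_8 → (3, 0, 1, 1, 0)

The 8 indices split into 2 linkage classes (same alcove rep ⇔ same W_5-dot-orbit):

[[1, 2, 3, 8], [4, 5, 6, 7]]


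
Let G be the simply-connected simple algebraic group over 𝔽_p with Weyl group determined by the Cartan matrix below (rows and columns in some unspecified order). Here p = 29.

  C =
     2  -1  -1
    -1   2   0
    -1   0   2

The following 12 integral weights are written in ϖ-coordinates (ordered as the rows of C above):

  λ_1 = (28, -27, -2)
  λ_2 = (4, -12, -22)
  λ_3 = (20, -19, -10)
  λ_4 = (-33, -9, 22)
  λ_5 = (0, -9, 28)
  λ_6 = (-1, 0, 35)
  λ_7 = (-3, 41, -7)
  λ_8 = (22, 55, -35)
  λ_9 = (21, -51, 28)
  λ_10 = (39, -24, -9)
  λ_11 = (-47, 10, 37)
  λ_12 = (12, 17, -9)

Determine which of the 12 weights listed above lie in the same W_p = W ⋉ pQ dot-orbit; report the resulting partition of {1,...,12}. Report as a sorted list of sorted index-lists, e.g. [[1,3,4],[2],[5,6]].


Cartan matrix: type A_3 (|W|=24); un-permuting the 3 rows.

W_29-reps of the 12 weights in Ā_29 (same 3-coord order as C):

    λ_1+ρ ↦ (2, 26, 1)
    λ_2+ρ ↦ (5, 16, 6)
    λ_3+ρ ↦ (6, 12, 3)
    λ_4+ρ ↦ (6, 12, 3)
    λ_5+ρ ↦ (7, 0, 21)
    λ_6+ρ ↦ (7, 0, 21)
    λ_7+ρ ↦ (5, 16, 6)
    λ_8+ρ ↦ (5, 16, 6)
    λ_9+ρ ↦ (7, 0, 21)
    λ_10+ρ ↦ (6, 12, 3)
    λ_11+ρ ↦ (6, 12, 3)
    λ_12+ρ ↦ (5, 16, 6)

These 12 weights hit 4 W_29-dot-orbits; sizes (1, 4, 4, 3):

[[1], [2, 7, 8, 12], [3, 4, 10, 11], [5, 6, 9]]


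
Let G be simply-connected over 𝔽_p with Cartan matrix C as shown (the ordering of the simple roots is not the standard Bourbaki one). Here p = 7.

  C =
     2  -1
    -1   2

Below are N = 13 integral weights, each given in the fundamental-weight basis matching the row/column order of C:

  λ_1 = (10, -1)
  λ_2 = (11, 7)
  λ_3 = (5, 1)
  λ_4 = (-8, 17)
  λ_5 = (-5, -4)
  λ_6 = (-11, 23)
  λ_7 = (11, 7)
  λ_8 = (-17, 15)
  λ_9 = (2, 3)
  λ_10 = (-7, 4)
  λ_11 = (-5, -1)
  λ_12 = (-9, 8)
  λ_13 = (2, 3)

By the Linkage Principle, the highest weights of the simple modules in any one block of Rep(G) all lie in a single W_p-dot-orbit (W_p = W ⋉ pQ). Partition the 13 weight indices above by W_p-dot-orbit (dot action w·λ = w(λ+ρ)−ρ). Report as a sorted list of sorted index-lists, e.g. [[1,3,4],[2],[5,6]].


Root system A_2: the 2×2 matrix C matches after relabeling.

Alcove-folded reps (p=7, 13 weights, presented ϖ-order):

  [1] (3, 4);  [2] (5, 1);  [3] (5, 1);  [4] (0, 4);  [5] (3, 4);  [6] (0, 4);  [7] (5, 1);  [8] (0, 5);  [9] (3, 4);  [10] (5, 1);  [11] (0, 4);  [12] (5, 1);  [13] (3, 4)

Linkage partition of the 13 weights (4 classes, p=7):

[[1, 5, 9, 13], [2, 3, 7, 10, 12], [4, 6, 11], [8]]


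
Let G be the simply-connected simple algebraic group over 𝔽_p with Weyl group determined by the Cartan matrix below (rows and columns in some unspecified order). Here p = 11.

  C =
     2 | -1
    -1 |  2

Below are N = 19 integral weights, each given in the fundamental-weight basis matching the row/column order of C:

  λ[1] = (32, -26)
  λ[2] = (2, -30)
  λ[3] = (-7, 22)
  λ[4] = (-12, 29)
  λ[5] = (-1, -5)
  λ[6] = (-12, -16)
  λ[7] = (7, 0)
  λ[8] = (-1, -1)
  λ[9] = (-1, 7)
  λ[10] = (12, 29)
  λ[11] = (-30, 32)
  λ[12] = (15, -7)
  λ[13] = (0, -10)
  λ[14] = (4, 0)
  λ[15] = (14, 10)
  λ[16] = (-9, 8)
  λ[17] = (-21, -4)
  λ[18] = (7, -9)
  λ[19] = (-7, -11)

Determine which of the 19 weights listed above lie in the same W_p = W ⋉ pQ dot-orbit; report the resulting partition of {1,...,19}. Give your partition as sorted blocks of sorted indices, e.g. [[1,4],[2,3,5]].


Root system A_2: the 2×2 matrix C matches after relabeling.

λ_j+ρ reflected into Ā_11 (⟨·,θ^∨⟩≤11); 2-tuples as given:

    [1] (0, 8)
    [2] (3, 4)
    [3] (5, 1)
    [4] (0, 8)
    [5] (4, 0)
    [6] (4, 0)
    [7] (8, 1)
    [8] (0, 0)
    [9] (0, 8)
    [10] (8, 1)
    [11] (4, 0)
    [12] (5, 1)
    [13] (8, 1)
    [14] (5, 1)
    [15] (4, 0)
    [16] (8, 1)
    [17] (8, 1)
    [18] (0, 8)
    [19] (5, 1)

These 19 weights hit 6 W_11-dot-orbits; sizes (4, 1, 4, 4, 5, 1):

[[1, 4, 9, 18], [2], [3, 12, 14, 19], [5, 6, 11, 15], [7, 10, 13, 16, 17], [8]]
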